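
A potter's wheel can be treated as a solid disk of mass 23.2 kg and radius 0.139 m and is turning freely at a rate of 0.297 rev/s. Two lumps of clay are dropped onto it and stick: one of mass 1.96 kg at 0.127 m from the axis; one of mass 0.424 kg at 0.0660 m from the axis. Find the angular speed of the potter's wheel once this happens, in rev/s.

The added mass arrives with no angular momentum about the axis, and any external torque about the axis is negligible, so the system's angular momentum is conserved.
I_p = ½(23.2)(0.139)² = 0.2241 kg·m².
Added inertia Σmr² = (1.96)(0.127)² + (0.424)(0.0660)² = 0.03346 kg·m²; I_f = 0.2241 + 0.03346 = 0.2576 kg·m².
ω_f = I_p ω_i / I_f = (0.2241)(0.297) / 0.2576 = 0.2584 rev/s.

ω_f ≈ 0.258 rev/s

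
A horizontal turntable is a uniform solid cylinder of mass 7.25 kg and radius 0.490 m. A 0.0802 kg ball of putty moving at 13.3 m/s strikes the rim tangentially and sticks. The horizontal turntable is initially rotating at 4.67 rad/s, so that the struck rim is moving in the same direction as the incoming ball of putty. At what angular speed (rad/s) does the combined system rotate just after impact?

About the axle the impulsive forces during the collision are internal, so angular momentum about that axis is conserved.
I_p = ½(7.25)(0.490)² = 0.8704 kg·m². Taking the sense of the ball of putty's angular momentum as positive, L_{ball} = m v R = (0.0802)(13.3)(0.490) = 0.5227 kg·m²/s.
L_i = +I_p ω_p + m v R = +(0.8704)(4.67) + 0.5227 = 4.587 kg·m²/s.
After sticking, I_f = I_p + m R² = 0.8704 + (0.0802)(0.490)² = 0.8896 kg·m².
ω_f = L_i / I_f = 4.587 / 0.8896 = 5.156 rad/s.

|ω_f| ≈ 5.16 rad/s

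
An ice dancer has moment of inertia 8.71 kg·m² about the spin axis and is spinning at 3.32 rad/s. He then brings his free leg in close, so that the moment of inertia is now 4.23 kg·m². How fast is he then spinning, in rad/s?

Angular momentum about the spin axis is conserved since the torque about it is zero.
ω₂ = I₁ω₁ / I₂ = (8.710)(3.32 rad/s) / (4.230) = 6.836 rad/s.

ω₂ ≈ 6.84 rad/s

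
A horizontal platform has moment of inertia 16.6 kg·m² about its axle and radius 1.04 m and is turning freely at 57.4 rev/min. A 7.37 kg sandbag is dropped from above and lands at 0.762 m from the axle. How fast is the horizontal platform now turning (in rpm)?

The added mass arrives with no angular momentum about the axle, and any external torque about the axle is negligible, so the system's angular momentum is conserved.
Added inertia Σmr² = (7.37)(0.762)² = 4.279 kg·m²; I_f = 16.60 + 4.279 = 20.88 kg·m².
ω_f = I_p ω_i / I_f = (16.60)(57.4) / 20.88 = 45.64 rpm.

ω_f ≈ 45.6 rpm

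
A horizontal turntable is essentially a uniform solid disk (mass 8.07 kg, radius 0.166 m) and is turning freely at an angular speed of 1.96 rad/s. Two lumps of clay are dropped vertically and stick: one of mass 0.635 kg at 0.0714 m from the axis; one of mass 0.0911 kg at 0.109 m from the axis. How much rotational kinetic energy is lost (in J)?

The added mass arrives with no angular momentum about the axis, and any external torque about the axis is negligible, so the system's angular momentum is conserved.
I_p = ½(8.07)(0.166)² = 0.1112 kg·m².
Added inertia Σmr² = (0.635)(0.0714)² + (0.0911)(0.109)² = 0.004320 kg·m²; I_f = 0.1112 + 0.004320 = 0.1155 kg·m².
ω_f = I_p ω_i / I_f = (0.1112)(1.96) / 0.1155 = 1.887 rad/s.
KE_i = ½(0.1112)(1.960 rad/s)² = 0.2136 J; KE_f = ½(0.1155)(1.887)² = 0.2056 J.

energy lost ≈ 0.00799 J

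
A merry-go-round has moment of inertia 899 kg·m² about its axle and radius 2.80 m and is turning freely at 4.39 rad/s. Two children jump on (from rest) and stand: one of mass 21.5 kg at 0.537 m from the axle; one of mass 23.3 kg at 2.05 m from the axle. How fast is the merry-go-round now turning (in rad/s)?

No external torque acts about the axle; L_before = L_after.
Added inertia Σmr² = (21.5)(0.537)² + (23.3)(2.05)² = 104.1 kg·m²; I_f = 899.0 + 104.1 = 1003 kg·m².
ω_f = I_p ω_i / I_f = (899.0)(4.39) / 1003 = 3.934 rad/s.

ω_f ≈ 3.93 rad/s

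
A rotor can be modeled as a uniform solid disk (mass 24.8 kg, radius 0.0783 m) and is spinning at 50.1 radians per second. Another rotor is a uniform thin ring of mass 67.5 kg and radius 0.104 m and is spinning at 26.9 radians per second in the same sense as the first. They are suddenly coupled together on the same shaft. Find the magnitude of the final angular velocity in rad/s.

The coupling torques are internal; angular momentum about the shared axis is conserved.
Moments of inertia: I_A = ½(24.8)(0.0783)² = 0.07602 kg·m²; I_B = (67.5)(0.104)² = 0.7301 kg·m².
Taking A's sense as positive: L = (0.07602)(50.1) + (0.7301)(26.9) = 23.45 kg·m²·rad/s.
Combined I = 0.07602 + 0.7301 = 0.8061 kg·m².
ω_f = L / I = 23.45 / 0.8061 = 29.09 rad/s.

|ω_f| ≈ 29.1 rad/s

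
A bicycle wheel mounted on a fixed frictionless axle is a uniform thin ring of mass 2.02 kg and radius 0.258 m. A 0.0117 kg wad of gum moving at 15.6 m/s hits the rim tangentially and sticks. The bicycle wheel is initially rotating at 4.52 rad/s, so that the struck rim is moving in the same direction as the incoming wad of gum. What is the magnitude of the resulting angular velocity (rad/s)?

About the axle the impulsive forces during the collision are internal, so angular momentum about that axis is conserved.
I_p = (2.02)(0.258)² = 0.1345 kg·m². Taking the sense of the wad of gum's angular momentum as positive, L_{wad} = m v R = (0.0117)(15.6)(0.258) = 0.04709 kg·m²/s.
L_i = +I_p ω_p + m v R = +(0.1345)(4.52) + 0.04709 = 0.6548 kg·m²/s.
After sticking, I_f = I_p + m R² = 0.1345 + (0.0117)(0.258)² = 0.1352 kg·m².
ω_f = L_i / I_f = 0.6548 / 0.1352 = 4.842 rad/s.

|ω_f| ≈ 4.84 rad/s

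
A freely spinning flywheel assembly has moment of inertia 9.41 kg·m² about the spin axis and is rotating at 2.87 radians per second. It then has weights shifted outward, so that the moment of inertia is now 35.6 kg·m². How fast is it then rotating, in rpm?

Angular momentum about the spin axis is conserved since the torque about it is zero.
ω₂ = I₁ω₁ / I₂ = (9.410)(2.87 rad/s) / (35.60) = 0.7586 rad/s = 7.244 rpm.

ω₂ ≈ 7.24 rpm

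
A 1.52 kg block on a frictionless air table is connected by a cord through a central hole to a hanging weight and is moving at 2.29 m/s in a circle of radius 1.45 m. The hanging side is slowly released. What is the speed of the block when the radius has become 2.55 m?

v₂ ≈ 1.30 m/s

The only horizontal force on the mass is along the cord (radial), so it exerts no torque about the hole and angular momentum m v r is conserved.
v₂ = v₁ r₁ / r₂ = (2.29)(1.45) / (2.55) = 1.302 m/s.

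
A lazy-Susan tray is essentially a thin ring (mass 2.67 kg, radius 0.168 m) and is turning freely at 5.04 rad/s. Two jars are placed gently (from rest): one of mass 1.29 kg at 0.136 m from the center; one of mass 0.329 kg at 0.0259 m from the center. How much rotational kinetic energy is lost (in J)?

No external torque acts about the center; L_before = L_after.
I_p = (2.67)(0.168)² = 0.07536 kg·m².
Added inertia Σmr² = (1.29)(0.136)² + (0.329)(0.0259)² = 0.02408 kg·m²; I_f = 0.07536 + 0.02408 = 0.09944 kg·m².
ω_f = I_p ω_i / I_f = (0.07536)(5.04) / 0.09944 = 3.819 rad/s.
KE_i = ½(0.07536)(5.040 rad/s)² = 0.9571 J; KE_f = ½(0.09944)(3.819)² = 0.7253 J.

energy lost ≈ 0.232 J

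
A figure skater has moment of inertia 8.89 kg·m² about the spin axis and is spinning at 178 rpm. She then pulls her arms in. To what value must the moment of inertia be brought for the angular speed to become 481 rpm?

With no external torque about the axis, L is conserved: I₁ω₁ = I₂ω₂.
I₂ = I₁ω₁ / ω₂ = (8.89)(178) / (481) = 3.290 kg·m².

I₂ ≈ 3.29 kg·m²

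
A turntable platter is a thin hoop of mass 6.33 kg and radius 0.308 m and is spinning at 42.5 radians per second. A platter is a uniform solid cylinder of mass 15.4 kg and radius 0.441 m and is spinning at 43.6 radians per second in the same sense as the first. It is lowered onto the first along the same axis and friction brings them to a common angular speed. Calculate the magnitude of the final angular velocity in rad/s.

|ω_f| ≈ 43.3 rad/s

The coupling torques are internal; angular momentum about the shared axis is conserved.
Moments of inertia: I_A = (6.33)(0.308)² = 0.6005 kg·m²; I_B = ½(15.4)(0.441)² = 1.498 kg·m².
Taking A's sense as positive: L = (0.6005)(42.5) + (1.498)(43.6) = 90.81 kg·m²·rad/s.
Combined I = 0.6005 + 1.498 = 2.098 kg·m².
ω_f = L / I = 90.81 / 2.098 = 43.29 rad/s.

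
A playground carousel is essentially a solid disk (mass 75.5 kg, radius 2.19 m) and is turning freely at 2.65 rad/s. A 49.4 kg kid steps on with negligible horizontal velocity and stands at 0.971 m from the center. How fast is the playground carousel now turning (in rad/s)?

ω_f ≈ 2.11 rad/s

The added mass arrives with no angular momentum about the center, and any external torque about the center is negligible, so the system's angular momentum is conserved.
I_p = ½(75.5)(2.19)² = 181.1 kg·m².
Added inertia Σmr² = (49.4)(0.971)² = 46.58 kg·m²; I_f = 181.1 + 46.58 = 227.6 kg·m².
ω_f = I_p ω_i / I_f = (181.1)(2.65) / 227.6 = 2.108 rad/s.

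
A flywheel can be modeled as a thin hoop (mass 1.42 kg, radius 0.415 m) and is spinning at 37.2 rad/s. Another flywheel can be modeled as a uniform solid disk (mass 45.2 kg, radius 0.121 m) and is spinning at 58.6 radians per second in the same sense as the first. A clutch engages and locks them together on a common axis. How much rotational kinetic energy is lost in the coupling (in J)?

No external torque acts about the common axis, so total angular momentum is conserved.
Moments of inertia: I_A = (1.42)(0.415)² = 0.2446 kg·m²; I_B = ½(45.2)(0.121)² = 0.3309 kg·m².
Taking A's sense as positive: L = (0.2446)(37.2) + (0.3309)(58.6) = 28.49 kg·m²·rad/s.
Combined I = 0.2446 + 0.3309 = 0.5754 kg·m².
ω_f = L / I = 28.49 / 0.5754 = 49.51 rad/s.
KE_i = ½ΣIω² = 737.3 J; KE_f = ½(0.5754)(49.51)² = 705.1 J.

ΔKE lost ≈ 32.2 J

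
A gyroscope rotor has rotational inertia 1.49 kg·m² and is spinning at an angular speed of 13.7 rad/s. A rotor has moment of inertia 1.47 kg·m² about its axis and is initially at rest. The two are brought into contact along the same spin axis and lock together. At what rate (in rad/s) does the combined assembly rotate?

|ω_f| ≈ 6.90 rad/s

The coupling torques are internal; angular momentum about the shared axis is conserved.
Taking A's sense as positive: L = (1.490)(13.7) = 20.41 kg·m²·rad/s.
Combined I = 1.490 + 1.470 = 2.960 kg·m².
ω_f = L / I = 20.41 / 2.960 = 6.896 rad/s.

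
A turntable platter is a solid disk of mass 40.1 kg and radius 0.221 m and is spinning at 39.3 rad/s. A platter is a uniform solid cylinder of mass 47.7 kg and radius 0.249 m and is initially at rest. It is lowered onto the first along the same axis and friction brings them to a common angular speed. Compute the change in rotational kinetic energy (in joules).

No external torque acts about the common axis, so total angular momentum is conserved.
Moments of inertia: I_A = ½(40.1)(0.221)² = 0.9793 kg·m²; I_B = ½(47.7)(0.249)² = 1.479 kg·m².
Taking A's sense as positive: L = (0.9793)(39.3) = 38.48 kg·m²·rad/s.
Combined I = 0.9793 + 1.479 = 2.458 kg·m².
ω_f = L / I = 38.48 / 2.458 = 15.66 rad/s.
KE_i = ½ΣIω² = 756.2 J; KE_f = ½(2.458)(15.66)² = 301.3 J.

ΔKE ≈ -455 J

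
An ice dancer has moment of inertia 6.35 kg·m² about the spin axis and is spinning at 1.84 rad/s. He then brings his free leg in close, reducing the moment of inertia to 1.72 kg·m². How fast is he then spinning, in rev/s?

ω₂ ≈ 1.08 rev/s

No external torque acts about the spin axis, so angular momentum is conserved.
ω₂ = I₁ω₁ / I₂ = (6.350)(1.84 rad/s) / (1.720) = 6.793 rad/s = 1.081 rev/s.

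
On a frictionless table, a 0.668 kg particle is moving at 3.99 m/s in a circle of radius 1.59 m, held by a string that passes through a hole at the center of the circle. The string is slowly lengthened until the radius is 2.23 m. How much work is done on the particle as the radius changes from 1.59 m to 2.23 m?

W ≈ -2.61 J

The only horizontal force on the mass is along the cord (radial), so it exerts no torque about the hole and angular momentum m v r is conserved.
v₂ = v₁ r₁ / r₂ = (3.99)(1.59) / (2.23) = 2.845 m/s.
W = ΔKE = ½m(v₂² − v₁²) = -2.614 J.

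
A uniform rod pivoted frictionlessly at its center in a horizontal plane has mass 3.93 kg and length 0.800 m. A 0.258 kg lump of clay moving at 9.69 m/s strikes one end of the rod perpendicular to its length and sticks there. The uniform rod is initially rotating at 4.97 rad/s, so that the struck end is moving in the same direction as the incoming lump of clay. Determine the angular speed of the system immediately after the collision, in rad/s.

|ω_f| ≈ 8.14 rad/s

The axle reaction passes through the pivot and exerts no torque about it; angular momentum about the pivot is conserved through the impact.
I_p = (1/12)(3.93)(0.800)² = 0.2096 kg·m². Taking the sense of the lump of clay's angular momentum as positive, L_{lump} = m v R = (0.258)(9.69)(0.800/2) = 1.000 kg·m²/s.
L_i = +I_p ω_p + m v R = +(0.2096)(4.97) + 1.000 = 2.042 kg·m²/s.
After sticking, I_f = I_p + m R² = 0.2096 + (0.258)(0.800/2)² = 0.2509 kg·m².
ω_f = L_i / I_f = 2.042 / 0.2509 = 8.138 rad/s.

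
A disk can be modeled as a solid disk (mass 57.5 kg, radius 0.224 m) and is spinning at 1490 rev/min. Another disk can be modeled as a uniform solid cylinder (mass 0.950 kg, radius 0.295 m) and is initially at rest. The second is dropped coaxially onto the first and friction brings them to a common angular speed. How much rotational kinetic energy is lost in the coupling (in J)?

No external torque acts about the common axis, so total angular momentum is conserved.
Moments of inertia: I_A = ½(57.5)(0.224)² = 1.443 kg·m²; I_B = ½(0.950)(0.295)² = 0.04134 kg·m².
Taking A's sense as positive: L = (1.443)(1490) = 2149 kg·m²·rpm.
Combined I = 1.443 + 0.04134 = 1.484 kg·m².
ω_f = L / I = 2149 / 1.484 = 1448 rpm.
KE_i = ½ΣIω² = 17560 J; KE_f = ½(1.484)(151.7)² = 17070 J.

ΔKE lost ≈ 489 J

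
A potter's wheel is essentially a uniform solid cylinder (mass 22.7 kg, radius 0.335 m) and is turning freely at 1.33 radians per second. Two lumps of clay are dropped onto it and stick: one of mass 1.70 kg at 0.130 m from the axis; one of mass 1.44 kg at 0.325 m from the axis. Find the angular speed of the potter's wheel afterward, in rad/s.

ω_f ≈ 1.16 rad/s

The added mass arrives with no angular momentum about the axis, and any external torque about the axis is negligible, so the system's angular momentum is conserved.
I_p = ½(22.7)(0.335)² = 1.274 kg·m².
Added inertia Σmr² = (1.70)(0.130)² + (1.44)(0.325)² = 0.1808 kg·m²; I_f = 1.274 + 0.1808 = 1.455 kg·m².
ω_f = I_p ω_i / I_f = (1.274)(1.33) / 1.455 = 1.165 rad/s.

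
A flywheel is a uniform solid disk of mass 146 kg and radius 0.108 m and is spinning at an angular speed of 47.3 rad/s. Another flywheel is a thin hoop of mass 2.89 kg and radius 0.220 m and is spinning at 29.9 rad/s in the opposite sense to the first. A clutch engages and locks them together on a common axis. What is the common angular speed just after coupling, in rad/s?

|ω_f| ≈ 36.4 rad/s

The coupling torques are internal; angular momentum about the shared axis is conserved.
Moments of inertia: I_A = ½(146)(0.108)² = 0.8515 kg·m²; I_B = (2.89)(0.220)² = 0.1399 kg·m².
Taking A's sense as positive: L = (0.8515)(47.3) − (0.1399)(29.9) = 36.09 kg·m²·rad/s.
Combined I = 0.8515 + 0.1399 = 0.9913 kg·m².
ω_f = L / I = 36.09 / 0.9913 = 36.41 rad/s.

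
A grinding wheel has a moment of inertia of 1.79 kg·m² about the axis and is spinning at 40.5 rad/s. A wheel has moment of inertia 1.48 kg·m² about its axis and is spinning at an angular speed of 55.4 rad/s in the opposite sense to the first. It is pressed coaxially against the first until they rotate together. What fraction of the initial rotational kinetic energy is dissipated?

fraction ≈ 0.996

The coupling torques are internal; angular momentum about the shared axis is conserved.
Taking A's sense as positive: L = (1.790)(40.5) − (1.480)(55.4) = -9.497 kg·m²·rad/s.
Combined I = 1.790 + 1.480 = 3.270 kg·m².
ω_f = L / I = -9.497 / 3.270 = -2.904 rad/s.
KE_i = ½ΣIω² = 3739 J; KE_f = ½(3.270)(2.904)² = 13.79 J.
Fraction dissipated = (KE_i − KE_f)/KE_i = 0.9963.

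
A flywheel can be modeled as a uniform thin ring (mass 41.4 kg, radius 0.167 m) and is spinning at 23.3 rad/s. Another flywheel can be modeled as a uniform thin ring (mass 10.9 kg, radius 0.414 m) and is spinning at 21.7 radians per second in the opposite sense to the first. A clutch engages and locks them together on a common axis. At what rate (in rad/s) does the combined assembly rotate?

|ω_f| ≈ 4.51 rad/s

No external torque acts about the common axis, so total angular momentum is conserved.
Moments of inertia: I_A = (41.4)(0.167)² = 1.155 kg·m²; I_B = (10.9)(0.414)² = 1.868 kg·m².
Taking A's sense as positive: L = (1.155)(23.3) − (1.868)(21.7) = -13.64 kg·m²·rad/s.
Combined I = 1.155 + 1.868 = 3.023 kg·m².
ω_f = L / I = -13.64 / 3.023 = -4.512 rad/s.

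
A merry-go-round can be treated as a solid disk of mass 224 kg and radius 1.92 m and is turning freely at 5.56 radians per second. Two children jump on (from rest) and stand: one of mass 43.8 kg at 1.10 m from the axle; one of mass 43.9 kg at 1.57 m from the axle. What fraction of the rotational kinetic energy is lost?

The added mass arrives with no angular momentum about the axle, and any external torque about the axle is negligible, so the system's angular momentum is conserved.
I_p = ½(224)(1.92)² = 412.9 kg·m².
Added inertia Σmr² = (43.8)(1.10)² + (43.9)(1.57)² = 161.2 kg·m²; I_f = 412.9 + 161.2 = 574.1 kg·m².
ω_f = I_p ω_i / I_f = (412.9)(5.56) / 574.1 = 3.999 rad/s.
KE_i = ½(412.9)(5.560 rad/s)² = 6382 J; KE_f = ½(574.1)(3.999)² = 4590 J.
Fraction lost = 0.2808.

fraction ≈ 0.281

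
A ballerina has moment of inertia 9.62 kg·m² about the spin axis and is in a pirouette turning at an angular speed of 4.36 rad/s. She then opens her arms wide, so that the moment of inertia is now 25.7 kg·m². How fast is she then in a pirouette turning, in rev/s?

Angular momentum about the spin axis is conserved since the torque about it is zero.
ω₂ = I₁ω₁ / I₂ = (9.620)(4.36 rad/s) / (25.70) = 1.632 rad/s = 0.2597 rev/s.

ω₂ ≈ 0.260 rev/s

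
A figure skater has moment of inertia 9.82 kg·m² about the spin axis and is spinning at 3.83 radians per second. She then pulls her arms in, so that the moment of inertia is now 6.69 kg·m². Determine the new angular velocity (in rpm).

ω₂ ≈ 53.7 rpm

No external torque acts about the spin axis, so angular momentum is conserved.
ω₂ = I₁ω₁ / I₂ = (9.820)(3.83 rad/s) / (6.690) = 5.622 rad/s = 53.69 rpm.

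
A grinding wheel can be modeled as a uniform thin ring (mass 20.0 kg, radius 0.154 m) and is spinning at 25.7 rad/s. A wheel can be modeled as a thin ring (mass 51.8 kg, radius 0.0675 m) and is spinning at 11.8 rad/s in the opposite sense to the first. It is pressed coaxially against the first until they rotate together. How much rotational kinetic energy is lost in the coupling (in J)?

No external torque acts about the common axis, so total angular momentum is conserved.
Moments of inertia: I_A = (20.0)(0.154)² = 0.4743 kg·m²; I_B = (51.8)(0.0675)² = 0.2360 kg·m².
Taking A's sense as positive: L = (0.4743)(25.7) − (0.2360)(11.8) = 9.405 kg·m²·rad/s.
Combined I = 0.4743 + 0.2360 = 0.7103 kg·m².
ω_f = L / I = 9.405 / 0.7103 = 13.24 rad/s.
KE_i = ½ΣIω² = 173.1 J; KE_f = ½(0.7103)(13.24)² = 62.26 J.

ΔKE lost ≈ 111 J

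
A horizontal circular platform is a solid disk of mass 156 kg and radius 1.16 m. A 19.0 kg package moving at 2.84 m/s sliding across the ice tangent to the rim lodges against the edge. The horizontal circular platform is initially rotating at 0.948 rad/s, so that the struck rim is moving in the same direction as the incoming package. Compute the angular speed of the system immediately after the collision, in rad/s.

|ω_f| ≈ 1.24 rad/s

About the central axle the impulsive forces during the collision are internal, so angular momentum about that axis is conserved.
I_p = ½(156)(1.16)² = 105.0 kg·m². Taking the sense of the package's angular momentum as positive, L_{package} = m v R = (19.0)(2.84)(1.16) = 62.59 kg·m²/s.
L_i = +I_p ω_p + m v R = +(105.0)(0.948) + 62.59 = 162.1 kg·m²/s.
After sticking, I_f = I_p + m R² = 105.0 + (19.0)(1.16)² = 130.5 kg·m².
ω_f = L_i / I_f = 162.1 / 130.5 = 1.242 rad/s.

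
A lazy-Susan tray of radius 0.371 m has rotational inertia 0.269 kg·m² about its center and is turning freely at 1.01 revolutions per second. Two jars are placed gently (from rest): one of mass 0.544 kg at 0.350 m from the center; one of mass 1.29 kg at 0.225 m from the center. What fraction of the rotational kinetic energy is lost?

No external torque acts about the center; L_before = L_after.
Added inertia Σmr² = (0.544)(0.350)² + (1.29)(0.225)² = 0.1319 kg·m²; I_f = 0.2690 + 0.1319 = 0.4009 kg·m².
ω_f = I_p ω_i / I_f = (0.2690)(1.01) / 0.4009 = 0.6776 rev/s.
KE_i = ½(0.2690)(6.346 rad/s)² = 5.417 J; KE_f = ½(0.4009)(4.258)² = 3.634 J.
Fraction lost = 0.3291.

fraction ≈ 0.329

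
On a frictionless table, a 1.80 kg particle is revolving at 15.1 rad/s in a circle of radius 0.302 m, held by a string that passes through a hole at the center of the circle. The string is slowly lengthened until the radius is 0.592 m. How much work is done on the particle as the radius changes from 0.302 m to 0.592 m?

The constraining force is radial, so m r² ω about the center is conserved.
ω₂ = ω₁ (r₁/r₂)² = (15.1)(0.302/0.592)² = 3.930 rad/s.
W = ΔKE = ½m(v₂² − v₁²) = -13.85 J.

W ≈ -13.8 J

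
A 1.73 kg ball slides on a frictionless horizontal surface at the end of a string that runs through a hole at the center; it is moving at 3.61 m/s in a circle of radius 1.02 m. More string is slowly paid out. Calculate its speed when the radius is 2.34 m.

Central (radial) force ⇒ zero torque about the center ⇒ m v r is constant.
v₂ = v₁ r₁ / r₂ = (3.61)(1.02) / (2.34) = 1.574 m/s.

v₂ ≈ 1.57 m/s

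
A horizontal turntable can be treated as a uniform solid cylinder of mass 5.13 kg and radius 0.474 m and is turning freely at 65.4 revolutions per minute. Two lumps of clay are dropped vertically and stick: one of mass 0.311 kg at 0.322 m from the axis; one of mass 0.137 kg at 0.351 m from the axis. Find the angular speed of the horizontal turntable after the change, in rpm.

The added mass arrives with no angular momentum about the axis, and any external torque about the axis is negligible, so the system's angular momentum is conserved.
I_p = ½(5.13)(0.474)² = 0.5763 kg·m².
Added inertia Σmr² = (0.311)(0.322)² + (0.137)(0.351)² = 0.04912 kg·m²; I_f = 0.5763 + 0.04912 = 0.6254 kg·m².
ω_f = I_p ω_i / I_f = (0.5763)(65.4) / 0.6254 = 60.26 rpm.

ω_f ≈ 60.3 rpm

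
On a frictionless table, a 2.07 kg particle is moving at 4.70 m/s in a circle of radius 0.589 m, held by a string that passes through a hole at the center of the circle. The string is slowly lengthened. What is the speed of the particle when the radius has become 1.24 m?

The only horizontal force on the mass is along the cord (radial), so it exerts no torque about the hole and angular momentum m v r is conserved.
v₂ = v₁ r₁ / r₂ = (4.70)(0.589) / (1.24) = 2.232 m/s.

v₂ ≈ 2.23 m/s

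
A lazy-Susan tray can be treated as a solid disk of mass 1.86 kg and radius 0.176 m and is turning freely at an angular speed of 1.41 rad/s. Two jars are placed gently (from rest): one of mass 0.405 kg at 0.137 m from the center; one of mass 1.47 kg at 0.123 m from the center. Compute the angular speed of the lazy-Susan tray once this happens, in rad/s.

No external torque acts about the center; L_before = L_after.
I_p = ½(1.86)(0.176)² = 0.02881 kg·m².
Added inertia Σmr² = (0.405)(0.137)² + (1.47)(0.123)² = 0.02984 kg·m²; I_f = 0.02881 + 0.02984 = 0.05865 kg·m².
ω_f = I_p ω_i / I_f = (0.02881)(1.41) / 0.05865 = 0.6926 rad/s.

ω_f ≈ 0.693 rad/s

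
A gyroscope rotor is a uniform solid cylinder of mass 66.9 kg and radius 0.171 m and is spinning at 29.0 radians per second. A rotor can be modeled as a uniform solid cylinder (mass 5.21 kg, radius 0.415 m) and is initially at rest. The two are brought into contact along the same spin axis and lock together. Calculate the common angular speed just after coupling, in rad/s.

|ω_f| ≈ 19.9 rad/s

The coupling torques are internal; angular momentum about the shared axis is conserved.
Moments of inertia: I_A = ½(66.9)(0.171)² = 0.9781 kg·m²; I_B = ½(5.21)(0.415)² = 0.4486 kg·m².
Taking A's sense as positive: L = (0.9781)(29.0) = 28.37 kg·m²·rad/s.
Combined I = 0.9781 + 0.4486 = 1.427 kg·m².
ω_f = L / I = 28.37 / 1.427 = 19.88 rad/s.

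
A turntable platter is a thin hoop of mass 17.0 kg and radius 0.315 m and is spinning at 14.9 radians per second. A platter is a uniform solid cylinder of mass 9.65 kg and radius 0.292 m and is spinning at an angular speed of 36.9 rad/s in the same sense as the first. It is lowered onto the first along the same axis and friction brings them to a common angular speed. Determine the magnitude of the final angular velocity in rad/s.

|ω_f| ≈ 19.2 rad/s

No external torque acts about the common axis, so total angular momentum is conserved.
Moments of inertia: I_A = (17.0)(0.315)² = 1.687 kg·m²; I_B = ½(9.65)(0.292)² = 0.4114 kg·m².
Taking A's sense as positive: L = (1.687)(14.9) + (0.4114)(36.9) = 40.31 kg·m²·rad/s.
Combined I = 1.687 + 0.4114 = 2.098 kg·m².
ω_f = L / I = 40.31 / 2.098 = 19.21 rad/s.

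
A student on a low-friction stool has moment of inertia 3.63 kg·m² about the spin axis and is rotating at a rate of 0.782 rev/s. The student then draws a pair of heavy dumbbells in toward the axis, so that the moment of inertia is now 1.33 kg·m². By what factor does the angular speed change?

ω₂/ω₁ ≈ 2.73

Angular momentum about the spin axis is conserved since the torque about it is zero.
ω₂/ω₁ = I₁/I₂ = 3.630 / 1.330 = 2.729.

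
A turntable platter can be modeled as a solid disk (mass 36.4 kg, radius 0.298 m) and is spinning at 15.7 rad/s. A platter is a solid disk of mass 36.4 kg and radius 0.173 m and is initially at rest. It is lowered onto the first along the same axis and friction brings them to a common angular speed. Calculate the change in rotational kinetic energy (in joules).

No external torque acts about the common axis, so total angular momentum is conserved.
Moments of inertia: I_A = ½(36.4)(0.298)² = 1.616 kg·m²; I_B = ½(36.4)(0.173)² = 0.5447 kg·m².
Taking A's sense as positive: L = (1.616)(15.7) = 25.37 kg·m²·rad/s.
Combined I = 1.616 + 0.5447 = 2.161 kg·m².
ω_f = L / I = 25.37 / 2.161 = 11.74 rad/s.
KE_i = ½ΣIω² = 199.2 J; KE_f = ½(2.161)(11.74)² = 149.0 J.

ΔKE ≈ -50.2 J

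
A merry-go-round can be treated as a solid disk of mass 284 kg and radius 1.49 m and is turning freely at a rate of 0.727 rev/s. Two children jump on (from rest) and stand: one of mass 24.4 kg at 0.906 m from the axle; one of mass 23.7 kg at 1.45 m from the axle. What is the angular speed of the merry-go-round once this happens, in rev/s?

ω_f ≈ 0.595 rev/s

No external torque acts about the axle; L_before = L_after.
I_p = ½(284)(1.49)² = 315.3 kg·m².
Added inertia Σmr² = (24.4)(0.906)² + (23.7)(1.45)² = 69.86 kg·m²; I_f = 315.3 + 69.86 = 385.1 kg·m².
ω_f = I_p ω_i / I_f = (315.3)(0.727) / 385.1 = 0.5951 rev/s.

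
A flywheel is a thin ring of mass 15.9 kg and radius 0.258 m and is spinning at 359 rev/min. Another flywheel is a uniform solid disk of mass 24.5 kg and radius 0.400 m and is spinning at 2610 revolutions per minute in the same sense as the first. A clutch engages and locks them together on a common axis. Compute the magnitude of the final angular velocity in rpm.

No external torque acts about the common axis, so total angular momentum is conserved.
Moments of inertia: I_A = (15.9)(0.258)² = 1.058 kg·m²; I_B = ½(24.5)(0.400)² = 1.960 kg·m².
Taking A's sense as positive: L = (1.058)(359) + (1.960)(2610) = 5496 kg·m²·rpm.
Combined I = 1.058 + 1.960 = 3.018 kg·m².
ω_f = L / I = 5496 / 3.018 = 1821 rpm.

|ω_f| ≈ 1820 rpm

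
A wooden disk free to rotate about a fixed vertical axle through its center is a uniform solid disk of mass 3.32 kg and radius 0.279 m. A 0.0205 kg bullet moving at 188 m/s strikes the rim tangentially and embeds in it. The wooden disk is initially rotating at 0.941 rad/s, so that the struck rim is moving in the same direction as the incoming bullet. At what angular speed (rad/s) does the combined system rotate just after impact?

The axle reaction passes through the axle and exerts no torque about it; angular momentum about the axle is conserved through the impact.
I_p = ½(3.32)(0.279)² = 0.1292 kg·m². Taking the sense of the bullet's angular momentum as positive, L_{bullet} = m v R = (0.0205)(188)(0.279) = 1.075 kg·m²/s.
L_i = +I_p ω_p + m v R = +(0.1292)(0.941) + 1.075 = 1.197 kg·m²/s.
After sticking, I_f = I_p + m R² = 0.1292 + (0.0205)(0.279)² = 0.1308 kg·m².
ω_f = L_i / I_f = 1.197 / 0.1308 = 9.149 rad/s.

|ω_f| ≈ 9.15 rad/s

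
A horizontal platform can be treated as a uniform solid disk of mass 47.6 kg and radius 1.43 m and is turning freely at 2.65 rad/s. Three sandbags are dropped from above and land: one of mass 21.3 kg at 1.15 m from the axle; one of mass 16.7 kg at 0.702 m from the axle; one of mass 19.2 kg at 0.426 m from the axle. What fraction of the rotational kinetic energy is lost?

No external torque acts about the axle; L_before = L_after.
I_p = ½(47.6)(1.43)² = 48.67 kg·m².
Added inertia Σmr² = (21.3)(1.15)² + (16.7)(0.702)² + (19.2)(0.426)² = 39.88 kg·m²; I_f = 48.67 + 39.88 = 88.55 kg·m².
ω_f = I_p ω_i / I_f = (48.67)(2.65) / 88.55 = 1.456 rad/s.
KE_i = ½(48.67)(2.650 rad/s)² = 170.9 J; KE_f = ½(88.55)(1.456)² = 93.92 J.
Fraction lost = 0.4504.

fraction ≈ 0.450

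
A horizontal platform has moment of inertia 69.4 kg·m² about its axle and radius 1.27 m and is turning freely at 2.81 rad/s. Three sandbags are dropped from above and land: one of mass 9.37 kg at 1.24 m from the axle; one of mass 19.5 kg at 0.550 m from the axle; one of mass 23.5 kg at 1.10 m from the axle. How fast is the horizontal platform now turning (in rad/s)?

No external torque acts about the axle; L_before = L_after.
Added inertia Σmr² = (9.37)(1.24)² + (19.5)(0.550)² + (23.5)(1.10)² = 48.74 kg·m²; I_f = 69.40 + 48.74 = 118.1 kg·m².
ω_f = I_p ω_i / I_f = (69.40)(2.81) / 118.1 = 1.651 rad/s.

ω_f ≈ 1.65 rad/s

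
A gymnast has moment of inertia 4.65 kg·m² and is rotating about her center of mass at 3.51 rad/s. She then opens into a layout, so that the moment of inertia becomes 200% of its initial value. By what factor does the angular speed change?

With no external torque about the axis, L is conserved: I₁ω₁ = I₂ω₂.
I₂ = 2.00 × 4.65 = 9.300 kg·m².
ω₂/ω₁ = I₁/I₂ = 4.650 / 9.300 = 0.5000.

ω₂/ω₁ ≈ 0.500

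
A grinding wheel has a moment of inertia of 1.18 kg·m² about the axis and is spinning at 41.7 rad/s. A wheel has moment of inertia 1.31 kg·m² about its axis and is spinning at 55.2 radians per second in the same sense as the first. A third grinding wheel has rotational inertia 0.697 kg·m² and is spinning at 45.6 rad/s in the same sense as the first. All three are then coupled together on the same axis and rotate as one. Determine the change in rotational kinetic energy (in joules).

The coupling torques are internal; angular momentum about the shared axis is conserved.
Taking A's sense as positive: L = (1.180)(41.7) + (1.310)(55.2) + (0.6970)(45.6) = 153.3 kg·m²·rad/s.
Combined I = 1.180 + 1.310 + 0.6970 = 3.187 kg·m².
ω_f = L / I = 153.3 / 3.187 = 48.10 rad/s.
KE_i = ½ΣIω² = 3746 J; KE_f = ½(3.187)(48.10)² = 3687 J.

ΔKE ≈ -59.4 J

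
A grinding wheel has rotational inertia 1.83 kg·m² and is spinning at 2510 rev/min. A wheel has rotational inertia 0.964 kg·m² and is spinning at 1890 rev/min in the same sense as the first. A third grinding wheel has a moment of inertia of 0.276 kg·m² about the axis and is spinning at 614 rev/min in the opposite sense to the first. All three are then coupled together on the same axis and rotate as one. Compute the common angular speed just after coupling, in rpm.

|ω_f| ≈ 2030 rpm

The coupling torques are internal; angular momentum about the shared axis is conserved.
Taking A's sense as positive: L = (1.830)(2510) + (0.9640)(1890) − (0.2760)(614) = 6246 kg·m²·rpm.
Combined I = 1.830 + 0.9640 + 0.2760 = 3.070 kg·m².
ω_f = L / I = 6246 / 3.070 = 2034 rpm.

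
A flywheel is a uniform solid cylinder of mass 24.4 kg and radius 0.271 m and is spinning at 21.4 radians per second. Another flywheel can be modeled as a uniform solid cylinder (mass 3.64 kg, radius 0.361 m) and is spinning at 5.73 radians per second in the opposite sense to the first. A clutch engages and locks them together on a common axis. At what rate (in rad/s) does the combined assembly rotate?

|ω_f| ≈ 15.7 rad/s

No external torque acts about the common axis, so total angular momentum is conserved.
Moments of inertia: I_A = ½(24.4)(0.271)² = 0.8960 kg·m²; I_B = ½(3.64)(0.361)² = 0.2372 kg·m².
Taking A's sense as positive: L = (0.8960)(21.4) − (0.2372)(5.73) = 17.81 kg·m²·rad/s.
Combined I = 0.8960 + 0.2372 = 1.133 kg·m².
ω_f = L / I = 17.81 / 1.133 = 15.72 rad/s.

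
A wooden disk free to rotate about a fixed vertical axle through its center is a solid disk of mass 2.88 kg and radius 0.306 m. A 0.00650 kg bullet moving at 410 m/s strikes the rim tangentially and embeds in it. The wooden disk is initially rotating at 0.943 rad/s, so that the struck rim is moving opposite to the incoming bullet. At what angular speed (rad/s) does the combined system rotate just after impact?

|ω_f| ≈ 5.08 rad/s

About the axle the impulsive forces during the collision are internal, so angular momentum about that axis is conserved.
I_p = ½(2.88)(0.306)² = 0.1348 kg·m². Taking the sense of the bullet's angular momentum as positive, L_{bullet} = m v R = (0.00650)(410)(0.306) = 0.8155 kg·m²/s.
L_i = −I_p ω_p + m v R = −(0.1348)(0.943) + 0.8155 = 0.6883 kg·m²/s.
After sticking, I_f = I_p + m R² = 0.1348 + (0.00650)(0.306)² = 0.1354 kg·m².
ω_f = L_i / I_f = 0.6883 / 0.1354 = 5.082 rad/s.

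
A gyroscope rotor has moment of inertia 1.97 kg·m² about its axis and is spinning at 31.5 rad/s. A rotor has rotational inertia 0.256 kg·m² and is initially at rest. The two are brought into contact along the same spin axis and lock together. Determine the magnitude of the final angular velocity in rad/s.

The coupling torques are internal; angular momentum about the shared axis is conserved.
Taking A's sense as positive: L = (1.970)(31.5) = 62.05 kg·m²·rad/s.
Combined I = 1.970 + 0.2560 = 2.226 kg·m².
ω_f = L / I = 62.05 / 2.226 = 27.88 rad/s.

|ω_f| ≈ 27.9 rad/s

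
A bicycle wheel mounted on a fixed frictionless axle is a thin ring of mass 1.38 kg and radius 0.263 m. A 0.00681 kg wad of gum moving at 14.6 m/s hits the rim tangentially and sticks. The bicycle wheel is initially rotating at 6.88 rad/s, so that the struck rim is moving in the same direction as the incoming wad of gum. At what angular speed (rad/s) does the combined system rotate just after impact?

The axle reaction passes through the axle and exerts no torque about it; angular momentum about the axle is conserved through the impact.
I_p = (1.38)(0.263)² = 0.09545 kg·m². Taking the sense of the wad of gum's angular momentum as positive, L_{wad} = m v R = (0.00681)(14.6)(0.263) = 0.02615 kg·m²/s.
L_i = +I_p ω_p + m v R = +(0.09545)(6.88) + 0.02615 = 0.6829 kg·m²/s.
After sticking, I_f = I_p + m R² = 0.09545 + (0.00681)(0.263)² = 0.09592 kg·m².
ω_f = L_i / I_f = 0.6829 / 0.09592 = 7.119 rad/s.

|ω_f| ≈ 7.12 rad/s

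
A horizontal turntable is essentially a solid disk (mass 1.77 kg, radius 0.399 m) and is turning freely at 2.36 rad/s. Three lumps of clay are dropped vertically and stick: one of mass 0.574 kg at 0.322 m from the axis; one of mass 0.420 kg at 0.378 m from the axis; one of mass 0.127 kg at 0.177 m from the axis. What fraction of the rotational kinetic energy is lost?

fraction ≈ 0.467

No external torque acts about the axis; L_before = L_after.
I_p = ½(1.77)(0.399)² = 0.1409 kg·m².
Added inertia Σmr² = (0.574)(0.322)² + (0.420)(0.378)² + (0.127)(0.177)² = 0.1235 kg·m²; I_f = 0.1409 + 0.1235 = 0.2644 kg·m².
ω_f = I_p ω_i / I_f = (0.1409)(2.36) / 0.2644 = 1.258 rad/s.
KE_i = ½(0.1409)(2.360 rad/s)² = 0.3924 J; KE_f = ½(0.2644)(1.258)² = 0.2091 J.
Fraction lost = 0.4671.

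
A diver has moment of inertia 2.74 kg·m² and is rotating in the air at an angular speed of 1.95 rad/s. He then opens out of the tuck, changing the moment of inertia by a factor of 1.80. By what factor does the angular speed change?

Angular momentum about the spin axis is conserved since the torque about it is zero.
I₂ = 1.80 × 2.74 = 4.932 kg·m².
ω₂/ω₁ = I₁/I₂ = 2.740 / 4.932 = 0.5556.

ω₂/ω₁ ≈ 0.556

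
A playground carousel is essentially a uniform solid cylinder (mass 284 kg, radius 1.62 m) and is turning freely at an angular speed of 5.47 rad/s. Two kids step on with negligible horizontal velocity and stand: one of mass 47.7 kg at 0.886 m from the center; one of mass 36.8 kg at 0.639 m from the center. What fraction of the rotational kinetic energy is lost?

No external torque acts about the center; L_before = L_after.
I_p = ½(284)(1.62)² = 372.7 kg·m².
Added inertia Σmr² = (47.7)(0.886)² + (36.8)(0.639)² = 52.47 kg·m²; I_f = 372.7 + 52.47 = 425.1 kg·m².
ω_f = I_p ω_i / I_f = (372.7)(5.47) / 425.1 = 4.795 rad/s.
KE_i = ½(372.7)(5.470 rad/s)² = 5575 J; KE_f = ½(425.1)(4.795)² = 4887 J.
Fraction lost = 0.1234.

fraction ≈ 0.123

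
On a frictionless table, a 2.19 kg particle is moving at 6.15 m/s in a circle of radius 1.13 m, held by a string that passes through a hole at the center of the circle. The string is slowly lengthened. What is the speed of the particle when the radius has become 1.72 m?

v₂ ≈ 4.04 m/s

The only horizontal force on the mass is along the cord (radial), so it exerts no torque about the hole and angular momentum m v r is conserved.
v₂ = v₁ r₁ / r₂ = (6.15)(1.13) / (1.72) = 4.040 m/s.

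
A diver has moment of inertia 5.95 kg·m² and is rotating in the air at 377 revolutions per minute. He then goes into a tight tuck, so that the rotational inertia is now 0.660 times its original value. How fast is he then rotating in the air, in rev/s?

ω₂ ≈ 9.52 rev/s

Angular momentum about the spin axis is conserved since the torque about it is zero.
I₂ = 0.660 × 5.95 = 3.927 kg·m².
ω₂ = I₁ω₁ / I₂ = (5.950)(377 rpm) / (3.927) = 571.2 rpm = 9.520 rev/s.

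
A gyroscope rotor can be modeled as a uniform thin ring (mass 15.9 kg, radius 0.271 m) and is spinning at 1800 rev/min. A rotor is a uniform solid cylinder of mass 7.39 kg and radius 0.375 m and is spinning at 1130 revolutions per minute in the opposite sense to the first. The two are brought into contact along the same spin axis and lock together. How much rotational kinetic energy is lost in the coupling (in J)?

ΔKE lost ≈ 16900 J

The coupling torques are internal; angular momentum about the shared axis is conserved.
Moments of inertia: I_A = (15.9)(0.271)² = 1.168 kg·m²; I_B = ½(7.39)(0.375)² = 0.5196 kg·m².
Taking A's sense as positive: L = (1.168)(1800) − (0.5196)(1130) = 1515 kg·m²·rpm.
Combined I = 1.168 + 0.5196 = 1.687 kg·m².
ω_f = L / I = 1515 / 1.687 = 897.7 rpm.
KE_i = ½ΣIω² = 24380 J; KE_f = ½(1.687)(94.01)² = 7456 J.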